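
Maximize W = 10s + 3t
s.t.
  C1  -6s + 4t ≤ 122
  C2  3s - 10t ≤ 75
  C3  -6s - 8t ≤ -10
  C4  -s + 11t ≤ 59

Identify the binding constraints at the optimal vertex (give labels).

C2 and C4

Extreme points and W = 10s + 3t:
  (25/3, -5) → W = 205/3
  (1415/23, 252/23) → W = 14906/23
  (-181/37, 182/37) → W = -1264/37

The maximum is at (1415/23, 252/23). Substituting into each constraint, equality holds for C2 and C4; the remaining constraints have slack.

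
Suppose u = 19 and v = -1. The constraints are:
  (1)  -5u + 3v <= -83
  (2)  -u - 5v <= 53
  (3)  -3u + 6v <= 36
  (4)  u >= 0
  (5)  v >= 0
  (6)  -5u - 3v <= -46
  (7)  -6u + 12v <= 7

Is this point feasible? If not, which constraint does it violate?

Constraint (5): v = -1, which is not ≥ 0. All other constraints are satisfied.

not feasible — violates (5)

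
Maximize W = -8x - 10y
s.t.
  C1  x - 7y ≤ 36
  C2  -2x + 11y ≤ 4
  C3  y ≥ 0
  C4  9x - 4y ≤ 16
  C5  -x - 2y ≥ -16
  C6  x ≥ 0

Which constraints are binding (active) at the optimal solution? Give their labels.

C3 and C6

Corner points and W = -8x - 10y:
  (192/91, 68/91) → W = -2216/91
  (0, 4/11) → W = -40/11
  (16/9, 0) → W = -128/9
  (0, 0) → W = 0

The maximum is at (0, 0). Substituting into each constraint, equality holds for C3 and C6; the remaining constraints have slack.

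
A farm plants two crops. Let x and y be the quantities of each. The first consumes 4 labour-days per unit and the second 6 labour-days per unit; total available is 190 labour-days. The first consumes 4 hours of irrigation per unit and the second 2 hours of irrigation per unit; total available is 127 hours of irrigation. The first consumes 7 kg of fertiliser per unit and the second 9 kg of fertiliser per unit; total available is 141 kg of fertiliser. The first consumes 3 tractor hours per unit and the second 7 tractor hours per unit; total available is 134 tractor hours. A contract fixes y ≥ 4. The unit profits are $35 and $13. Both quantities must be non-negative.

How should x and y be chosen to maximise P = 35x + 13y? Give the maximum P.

Vertices and P = 35x + 13y:
  (0, 47/3) → P = 611/3
  (0, 4) → P = 52
  (15, 4) → P = 577

x = 15, y = 4, maximum P = 577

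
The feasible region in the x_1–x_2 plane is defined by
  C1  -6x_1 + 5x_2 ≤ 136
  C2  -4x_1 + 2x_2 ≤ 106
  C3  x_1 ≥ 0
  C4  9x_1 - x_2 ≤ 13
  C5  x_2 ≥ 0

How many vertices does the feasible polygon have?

4

The feasible vertices (each the meet of two boundaries and inside every other half-plane) are:
  (0, 136/5)
  (67/13, 434/13)
  (0, 0)
  (13/9, 0)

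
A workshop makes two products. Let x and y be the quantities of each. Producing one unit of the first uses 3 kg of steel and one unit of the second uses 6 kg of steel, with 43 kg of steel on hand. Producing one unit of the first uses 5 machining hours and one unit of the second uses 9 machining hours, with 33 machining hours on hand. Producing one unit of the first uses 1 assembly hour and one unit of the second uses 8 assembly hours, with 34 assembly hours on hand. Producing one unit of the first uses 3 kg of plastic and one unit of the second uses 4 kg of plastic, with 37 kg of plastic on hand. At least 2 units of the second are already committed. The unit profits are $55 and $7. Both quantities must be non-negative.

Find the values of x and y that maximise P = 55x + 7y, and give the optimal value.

x = 3, y = 2, maximum P = 179

Vertices and P = 55x + 7y:
  (0, 11/3) → P = 77/3
  (0, 2) → P = 14
  (3, 2) → P = 179

At the optimal vertex, 5x + 9y = 33 and y = 2.
Solving simultaneously gives x = 3, y = 2.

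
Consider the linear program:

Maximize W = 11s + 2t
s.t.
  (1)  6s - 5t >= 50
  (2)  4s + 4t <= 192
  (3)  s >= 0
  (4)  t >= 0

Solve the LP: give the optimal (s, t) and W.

s = 48, t = 0, maximum W = 528

Feasible corners and W = 11s + 2t:
  (290/11, 238/11) → W = 3666/11
  (25/3, 0) → W = 275/3
  (48, 0) → W = 528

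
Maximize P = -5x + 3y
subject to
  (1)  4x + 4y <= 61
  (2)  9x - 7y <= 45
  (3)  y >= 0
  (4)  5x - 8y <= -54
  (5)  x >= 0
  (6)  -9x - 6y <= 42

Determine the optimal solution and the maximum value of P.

x = 0, y = 61/4, maximum P = 183/4

Vertices and P = -5x + 3y:
  (68/13, 521/52) → P = 203/52
  (0, 61/4) → P = 183/4
  (0, 27/4) → P = 81/4

The optimum lies where 4x + 4y = 61 and x = 0.
Solving simultaneously gives x = 0, y = 61/4.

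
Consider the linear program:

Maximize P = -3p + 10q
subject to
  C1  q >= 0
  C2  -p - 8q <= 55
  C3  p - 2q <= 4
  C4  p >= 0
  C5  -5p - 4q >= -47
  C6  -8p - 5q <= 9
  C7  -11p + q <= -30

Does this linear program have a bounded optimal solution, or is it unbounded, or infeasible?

Extreme points and P = -3p + 10q:
  (4, 0) → P = -12
  (30/11, 0) → P = -90/11
  (55/7, 27/14) → P = -30/7
  (167/49, 367/49) → P = 3169/49
The feasible region has finitely many vertices and no improving ray; the maximum is 3169/49 at (167/49, 367/49).

bounded optimum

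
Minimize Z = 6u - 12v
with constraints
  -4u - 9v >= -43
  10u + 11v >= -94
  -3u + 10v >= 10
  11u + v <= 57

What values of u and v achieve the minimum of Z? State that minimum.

Extreme points and Z = 6u - 12v:
  (-1319/46, 403/23) → Z = -8793/23
  (94/19, 49/19) → Z = -24/19
  (-150/19, -26/19) → Z = -588/19
  (560/113, 281/113) → Z = -12/113

The optimum lies where -4u - 9v = -43 and 10u + 11v = -94.
Solving simultaneously gives u = -1319/46, v = 403/23.

u = -1319/46, v = 403/23, minimum Z = -8793/23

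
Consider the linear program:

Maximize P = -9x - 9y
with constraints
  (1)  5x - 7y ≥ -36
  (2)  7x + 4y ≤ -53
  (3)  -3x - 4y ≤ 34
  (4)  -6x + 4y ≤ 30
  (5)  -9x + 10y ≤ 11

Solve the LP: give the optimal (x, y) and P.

x = -64/11, y = -91/22, maximum P = 1971/22

At the optimal vertex, -3x - 4y = 34 and -9x + 10y = 11.
Solving simultaneously gives x = -64/11, y = -91/22.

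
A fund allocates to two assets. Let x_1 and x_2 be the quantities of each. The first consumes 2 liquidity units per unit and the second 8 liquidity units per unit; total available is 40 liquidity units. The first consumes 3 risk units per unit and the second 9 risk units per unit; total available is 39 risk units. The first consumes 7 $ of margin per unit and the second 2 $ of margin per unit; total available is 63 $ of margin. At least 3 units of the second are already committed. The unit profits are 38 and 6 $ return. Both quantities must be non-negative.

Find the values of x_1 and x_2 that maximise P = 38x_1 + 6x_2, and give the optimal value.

x_1 = 4, x_2 = 3, maximum P = 170

Corner points and P = 38x_1 + 6x_2:
  (0, 13/3) → P = 26
  (0, 3) → P = 18
  (4, 3) → P = 170

At the optimal vertex, 3x_1 + 9x_2 = 39 and x_2 = 3.
Solving simultaneously gives x_1 = 4, x_2 = 3.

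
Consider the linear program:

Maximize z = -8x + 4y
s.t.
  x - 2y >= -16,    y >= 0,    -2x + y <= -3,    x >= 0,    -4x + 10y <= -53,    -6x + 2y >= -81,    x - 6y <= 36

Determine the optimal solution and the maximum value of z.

x = 53/4, y = 0, maximum z = -106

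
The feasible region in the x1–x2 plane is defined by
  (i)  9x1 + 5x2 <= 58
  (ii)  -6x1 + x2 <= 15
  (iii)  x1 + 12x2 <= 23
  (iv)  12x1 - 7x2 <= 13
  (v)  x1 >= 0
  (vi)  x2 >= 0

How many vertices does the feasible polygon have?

Of the 15 pairwise boundary intersections, those satisfying every inequality are:
  (317/151, 263/151)
  (0, 23/12)
  (13/12, 0)
  (0, 0)

4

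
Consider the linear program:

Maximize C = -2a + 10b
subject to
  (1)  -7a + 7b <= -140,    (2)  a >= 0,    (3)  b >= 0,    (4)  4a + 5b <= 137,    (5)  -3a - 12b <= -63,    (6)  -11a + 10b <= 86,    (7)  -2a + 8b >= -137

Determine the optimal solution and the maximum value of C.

The optimum lies where -7a + 7b = -140 and 4a + 5b = 137.
Solving simultaneously gives a = 79/3, b = 19/3.

a = 79/3, b = 19/3, maximum C = 32/3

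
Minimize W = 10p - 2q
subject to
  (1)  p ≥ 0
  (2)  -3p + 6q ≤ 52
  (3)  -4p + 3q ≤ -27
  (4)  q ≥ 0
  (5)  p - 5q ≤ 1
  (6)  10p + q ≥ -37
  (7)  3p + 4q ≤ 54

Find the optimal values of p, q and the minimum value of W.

At the optimal vertex, -4p + 3q = -27 and p - 5q = 1.
Solving simultaneously gives p = 132/17, q = 23/17.

p = 132/17, q = 23/17, minimum W = 1274/17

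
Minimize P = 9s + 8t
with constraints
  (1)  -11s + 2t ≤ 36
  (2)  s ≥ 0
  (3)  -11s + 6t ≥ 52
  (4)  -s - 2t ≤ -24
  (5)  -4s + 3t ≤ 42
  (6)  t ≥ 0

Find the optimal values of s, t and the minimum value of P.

Extreme points and P = 9s + 8t:
  (0, 12) → P = 96
  (0, 14) → P = 112
  (10/7, 79/7) → P = 722/7
  (32/3, 254/9) → P = 2896/9

At the optimal vertex, s = 0 and -s - 2t = -24.
Solving simultaneously gives s = 0, t = 12.

s = 0, t = 12, minimum P = 96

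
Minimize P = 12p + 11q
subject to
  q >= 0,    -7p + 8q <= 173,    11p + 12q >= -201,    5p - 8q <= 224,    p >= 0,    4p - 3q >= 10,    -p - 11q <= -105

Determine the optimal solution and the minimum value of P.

p = 425/47, q = 410/47, minimum P = 9610/47

Corner points and P = 12p + 11q:
  (599/11, 762/11) → P = 15570/11
  (472/9, 43/9) → P = 6137/9
  (425/47, 410/47) → P = 9610/47
The feasible region is unbounded (it extends along (8, 7), (8, 5)), but P strictly increases along every unbounded feasible direction, so there is no improving ray and the minimum is attained at a vertex.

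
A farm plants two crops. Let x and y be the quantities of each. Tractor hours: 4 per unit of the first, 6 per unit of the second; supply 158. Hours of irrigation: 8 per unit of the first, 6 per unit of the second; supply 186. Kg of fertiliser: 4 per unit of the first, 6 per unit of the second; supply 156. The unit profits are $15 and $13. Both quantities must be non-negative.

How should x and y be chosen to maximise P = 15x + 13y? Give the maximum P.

The binding constraints are 8x + 6y = 186 and 4x + 6y = 156.
Solving simultaneously gives x = 15/2, y = 21.

x = 15/2, y = 21, maximum P = 771/2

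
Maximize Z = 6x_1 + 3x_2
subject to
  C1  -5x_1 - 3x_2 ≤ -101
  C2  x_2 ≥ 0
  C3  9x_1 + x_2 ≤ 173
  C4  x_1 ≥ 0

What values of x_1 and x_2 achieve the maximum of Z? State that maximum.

x_1 = 0, x_2 = 173, maximum Z = 519

Corner points and Z = 6x_1 + 3x_2:
  (19, 2) → Z = 120
  (0, 101/3) → Z = 101
  (0, 173) → Z = 519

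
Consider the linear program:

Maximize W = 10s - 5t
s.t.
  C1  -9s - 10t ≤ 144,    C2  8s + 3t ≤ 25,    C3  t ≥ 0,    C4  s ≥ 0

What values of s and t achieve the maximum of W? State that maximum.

At the optimal vertex, 8s + 3t = 25 and t = 0.
Solving simultaneously gives s = 25/8, t = 0.

s = 25/8, t = 0, maximum W = 125/4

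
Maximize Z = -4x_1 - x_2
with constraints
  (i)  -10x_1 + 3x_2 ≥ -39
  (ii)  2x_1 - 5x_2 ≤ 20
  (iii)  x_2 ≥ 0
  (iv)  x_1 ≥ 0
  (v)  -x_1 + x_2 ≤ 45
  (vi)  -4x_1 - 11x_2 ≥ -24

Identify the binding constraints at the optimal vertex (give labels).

Vertices and Z = -4x_1 - x_2:
  (39/10, 0) → Z = -78/5
  (501/122, 42/61) → Z = -1044/61
  (0, 0) → Z = 0
  (0, 24/11) → Z = -24/11

The maximum is at (0, 0). Substituting into each constraint, equality holds for (iii) and (iv); the remaining constraints have slack.

(iii) and (iv)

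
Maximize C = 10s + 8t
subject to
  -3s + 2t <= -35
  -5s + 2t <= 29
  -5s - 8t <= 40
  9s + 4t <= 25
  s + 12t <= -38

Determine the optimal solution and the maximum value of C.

Feasible corners and C = 10s + 8t:
  (100/17, -295/34) → C = -180/17
  (19/3, -8) → C = -2/3
  (90/13, -485/52) → C = -70/13

The optimum lies where -3s + 2t = -35 and 9s + 4t = 25.
Solving simultaneously gives s = 19/3, t = -8.

s = 19/3, t = -8, maximum C = -2/3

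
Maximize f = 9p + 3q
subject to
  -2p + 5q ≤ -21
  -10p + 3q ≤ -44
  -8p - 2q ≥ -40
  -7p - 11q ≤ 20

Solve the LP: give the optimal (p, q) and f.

p = 11/2, q = -2, maximum f = 87/2

Extreme points and f = 9p + 3q:
  (157/44, -61/22) → f = 1047/44
  (11/2, -2) → f = 87/2
  (424/131, -508/131) → f = 2292/131
  (240/37, -220/37) → f = 1500/37

At the optimal vertex, -2p + 5q = -21 and -8p - 2q = -40.
Solving simultaneously gives p = 11/2, q = -2.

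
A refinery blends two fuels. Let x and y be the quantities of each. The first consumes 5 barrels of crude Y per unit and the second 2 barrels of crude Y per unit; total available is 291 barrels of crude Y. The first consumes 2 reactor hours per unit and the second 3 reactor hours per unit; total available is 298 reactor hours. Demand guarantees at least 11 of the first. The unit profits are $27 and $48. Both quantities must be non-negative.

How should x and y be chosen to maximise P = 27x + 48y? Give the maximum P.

x = 11, y = 92, maximum P = 4713

Vertices and P = 27x + 48y:
  (291/5, 0) → P = 7857/5
  (11, 0) → P = 297
  (277/11, 908/11) → P = 51063/11
  (11, 92) → P = 4713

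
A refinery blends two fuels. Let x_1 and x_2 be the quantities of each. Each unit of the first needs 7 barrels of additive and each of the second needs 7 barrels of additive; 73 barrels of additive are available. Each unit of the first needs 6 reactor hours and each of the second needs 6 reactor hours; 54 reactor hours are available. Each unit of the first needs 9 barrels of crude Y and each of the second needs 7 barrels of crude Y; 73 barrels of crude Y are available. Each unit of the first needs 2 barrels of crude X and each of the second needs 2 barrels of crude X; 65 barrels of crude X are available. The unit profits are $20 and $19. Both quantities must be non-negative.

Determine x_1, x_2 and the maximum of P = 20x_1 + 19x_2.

Extreme points and P = 20x_1 + 19x_2:
  (0, 0) → P = 0
  (0, 9) → P = 171
  (73/9, 0) → P = 1460/9
  (5, 4) → P = 176

The optimum lies where 6x_1 + 6x_2 = 54 and 9x_1 + 7x_2 = 73.
Solving simultaneously gives x_1 = 5, x_2 = 4.

x_1 = 5, x_2 = 4, maximum P = 176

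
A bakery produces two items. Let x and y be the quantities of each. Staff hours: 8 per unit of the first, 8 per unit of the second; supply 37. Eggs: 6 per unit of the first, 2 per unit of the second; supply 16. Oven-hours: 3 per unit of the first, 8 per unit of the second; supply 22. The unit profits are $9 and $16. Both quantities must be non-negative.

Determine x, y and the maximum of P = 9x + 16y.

x = 2, y = 2, maximum P = 50

Vertices and P = 9x + 16y:
  (0, 0) → P = 0
  (0, 11/4) → P = 44
  (8/3, 0) → P = 24
  (2, 2) → P = 50

The optimum lies where 6x + 2y = 16 and 3x + 8y = 22.
Solving simultaneously gives x = 2, y = 2.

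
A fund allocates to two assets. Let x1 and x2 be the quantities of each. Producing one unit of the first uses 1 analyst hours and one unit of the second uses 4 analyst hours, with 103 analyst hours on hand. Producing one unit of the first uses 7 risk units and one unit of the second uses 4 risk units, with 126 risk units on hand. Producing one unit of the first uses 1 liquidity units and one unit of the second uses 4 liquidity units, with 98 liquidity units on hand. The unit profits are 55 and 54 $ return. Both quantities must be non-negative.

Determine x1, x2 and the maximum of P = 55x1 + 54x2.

x1 = 14/3, x2 = 70/3, maximum P = 4550/3

Extreme points and P = 55x1 + 54x2:
  (0, 0) → P = 0
  (0, 49/2) → P = 1323
  (18, 0) → P = 990
  (14/3, 70/3) → P = 4550/3

At the optimal vertex, 7x1 + 4x2 = 126 and x1 + 4x2 = 98.
Solving simultaneously gives x1 = 14/3, x2 = 70/3.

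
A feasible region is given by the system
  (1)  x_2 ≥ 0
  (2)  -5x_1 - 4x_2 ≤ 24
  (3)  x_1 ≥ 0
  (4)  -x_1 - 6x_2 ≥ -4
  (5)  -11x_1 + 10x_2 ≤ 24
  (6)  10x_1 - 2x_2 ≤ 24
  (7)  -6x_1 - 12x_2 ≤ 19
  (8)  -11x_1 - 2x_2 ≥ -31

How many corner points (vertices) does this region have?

Pairwise boundary intersections that survive every other constraint:
  (0, 0)
  (12/5, 0)
  (0, 2/3)
  (76/31, 8/31)

4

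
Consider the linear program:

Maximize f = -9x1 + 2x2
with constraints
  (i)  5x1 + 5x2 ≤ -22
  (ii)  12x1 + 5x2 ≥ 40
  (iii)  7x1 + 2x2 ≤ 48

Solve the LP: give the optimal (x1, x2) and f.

Corner points and f = -9x1 + 2x2:
  (62/7, -464/35) → f = -3718/35
  (284/25, -394/25) → f = -3344/25
  (160/11, -296/11) → f = -2032/11

x1 = 62/7, x2 = -464/35, maximum f = -3718/35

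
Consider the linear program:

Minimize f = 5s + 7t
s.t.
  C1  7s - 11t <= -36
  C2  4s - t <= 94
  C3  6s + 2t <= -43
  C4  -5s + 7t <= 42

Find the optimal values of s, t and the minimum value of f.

Feasible corners and f = 5s + 7t:
  (-109/16, -17/16) → f = -83/2
  (-35, -19) → f = -308
  (-385/52, 37/52) → f = -833/26

s = -35, t = -19, minimum f = -308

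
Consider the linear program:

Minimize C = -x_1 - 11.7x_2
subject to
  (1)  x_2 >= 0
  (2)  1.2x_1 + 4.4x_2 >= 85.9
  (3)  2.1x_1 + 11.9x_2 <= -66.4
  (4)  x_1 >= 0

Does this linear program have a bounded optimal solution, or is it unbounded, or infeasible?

infeasible

The boundaries x_2 = 0 and 1.2x_1 + 4.4x_2 = 85.9 meet at (859/12, 0), but that point violates 2.1x_1 + 11.9x_2 ≤ -66.4. Every candidate vertex is excluded by some other constraint, so the feasible region is empty.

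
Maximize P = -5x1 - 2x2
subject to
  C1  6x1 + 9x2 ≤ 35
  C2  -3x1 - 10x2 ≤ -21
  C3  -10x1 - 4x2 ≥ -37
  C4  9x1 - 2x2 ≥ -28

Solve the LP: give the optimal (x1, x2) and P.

Vertices and P = -5x1 - 2x2:
  (193/66, 64/33) → P = -37/2
  (-182/93, 161/31) → P = -56/93
  (13/4, 9/8) → P = -37/2
  (-119/48, 91/32) → P = 161/24

x1 = -119/48, x2 = 91/32, maximum P = 161/24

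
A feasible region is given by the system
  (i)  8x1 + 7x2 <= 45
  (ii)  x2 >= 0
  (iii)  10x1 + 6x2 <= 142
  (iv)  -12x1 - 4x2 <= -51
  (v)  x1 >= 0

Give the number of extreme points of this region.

3

Intersecting each pair of boundary lines and keeping only the points that satisfy every inequality leaves:
  (45/8, 0)
  (177/52, 33/13)
  (17/4, 0)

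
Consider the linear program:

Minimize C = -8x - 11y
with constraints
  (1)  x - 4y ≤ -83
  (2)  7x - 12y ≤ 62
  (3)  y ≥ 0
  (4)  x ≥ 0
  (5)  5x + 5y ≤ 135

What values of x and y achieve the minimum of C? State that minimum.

Vertices and C = -8x - 11y:
  (0, 83/4) → C = -913/4
  (5, 22) → C = -282
  (0, 27) → C = -297

The optimum lies where x = 0 and 5x + 5y = 135.
Solving simultaneously gives x = 0, y = 27.

x = 0, y = 27, minimum C = -297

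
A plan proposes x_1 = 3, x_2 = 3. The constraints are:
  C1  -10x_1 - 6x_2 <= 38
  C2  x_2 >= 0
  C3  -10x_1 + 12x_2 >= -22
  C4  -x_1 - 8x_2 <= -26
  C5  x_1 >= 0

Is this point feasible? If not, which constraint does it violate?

C1: -48 ≤ 38 ✓
C2: 3 ≥ 0 ✓
C3: 6 ≥ -22 ✓
C4: -27 ≤ -26 ✓
C5: 3 ≥ 0 ✓

feasible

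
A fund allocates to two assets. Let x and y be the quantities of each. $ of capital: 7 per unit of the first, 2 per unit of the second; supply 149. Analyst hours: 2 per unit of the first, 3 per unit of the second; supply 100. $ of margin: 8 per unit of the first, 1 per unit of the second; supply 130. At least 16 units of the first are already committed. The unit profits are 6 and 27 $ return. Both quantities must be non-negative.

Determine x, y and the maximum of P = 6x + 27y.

Corner points and P = 6x + 27y:
  (65/4, 0) → P = 195/2
  (16, 0) → P = 96
  (16, 2) → P = 150

x = 16, y = 2, maximum P = 150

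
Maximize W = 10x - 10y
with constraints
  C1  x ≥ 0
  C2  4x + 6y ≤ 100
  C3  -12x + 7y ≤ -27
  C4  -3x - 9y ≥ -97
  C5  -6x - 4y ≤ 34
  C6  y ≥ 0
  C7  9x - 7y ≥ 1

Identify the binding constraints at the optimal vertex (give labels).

Corner points and W = 10x - 10y:
  (53/3, 44/9) → W = 1150/9
  (25, 0) → W = 250
  (922/129, 361/43) → W = -1610/129
  (9/4, 0) → W = 45/2

The maximum is at (25, 0). Substituting into each constraint, equality holds for C2 and C6; the remaining constraints have slack.

C2 and C6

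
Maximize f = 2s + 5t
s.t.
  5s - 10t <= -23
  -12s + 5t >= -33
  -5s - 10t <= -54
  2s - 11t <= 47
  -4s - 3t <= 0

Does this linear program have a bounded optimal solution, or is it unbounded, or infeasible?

unbounded

From the feasible point (89/19, 441/95), moving in the direction (-3, 4) keeps every constraint satisfied while f increases without bound.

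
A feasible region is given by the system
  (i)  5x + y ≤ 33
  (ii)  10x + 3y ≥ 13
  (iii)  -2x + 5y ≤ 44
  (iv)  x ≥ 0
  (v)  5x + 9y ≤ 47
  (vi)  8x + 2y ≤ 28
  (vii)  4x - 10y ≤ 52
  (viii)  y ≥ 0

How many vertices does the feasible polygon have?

5

Pairwise boundary intersections that survive every other constraint:
  (0, 13/3)
  (13/10, 0)
  (0, 47/9)
  (79/31, 118/31)
  (7/2, 0)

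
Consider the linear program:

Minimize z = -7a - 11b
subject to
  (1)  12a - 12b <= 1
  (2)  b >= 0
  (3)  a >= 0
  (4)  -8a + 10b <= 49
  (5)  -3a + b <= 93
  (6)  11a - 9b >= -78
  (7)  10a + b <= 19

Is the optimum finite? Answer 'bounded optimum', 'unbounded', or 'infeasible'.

Corner points and z = -7a - 11b:
  (1/12, 0) → z = -7/12
  (229/132, 109/66) → z = -4001/132
  (0, 0) → z = 0
  (0, 49/10) → z = -539/10
  (47/36, 107/18) → z = -2683/36
The feasible region has finitely many vertices and no improving ray; the minimum is -2683/36 at (47/36, 107/18).

bounded optimum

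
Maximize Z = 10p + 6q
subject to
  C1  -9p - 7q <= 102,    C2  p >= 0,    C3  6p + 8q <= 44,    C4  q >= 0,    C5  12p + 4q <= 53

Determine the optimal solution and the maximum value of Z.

Corner points and Z = 10p + 6q:
  (0, 11/2) → Z = 33
  (0, 0) → Z = 0
  (31/9, 35/12) → Z = 935/18
  (53/12, 0) → Z = 265/6

The optimum lies where 6p + 8q = 44 and 12p + 4q = 53.
Solving simultaneously gives p = 31/9, q = 35/12.

p = 31/9, q = 35/12, maximum Z = 935/18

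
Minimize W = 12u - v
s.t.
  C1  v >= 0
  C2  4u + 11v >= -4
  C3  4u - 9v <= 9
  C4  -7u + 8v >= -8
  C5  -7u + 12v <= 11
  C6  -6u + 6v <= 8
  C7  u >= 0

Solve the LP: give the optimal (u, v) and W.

Vertices and W = 12u - v:
  (8/7, 0) → W = 96/7
  (0, 0) → W = 0
  (46/7, 19/4) → W = 2075/28
  (0, 11/12) → W = -11/12

u = 0, v = 11/12, minimum W = -11/12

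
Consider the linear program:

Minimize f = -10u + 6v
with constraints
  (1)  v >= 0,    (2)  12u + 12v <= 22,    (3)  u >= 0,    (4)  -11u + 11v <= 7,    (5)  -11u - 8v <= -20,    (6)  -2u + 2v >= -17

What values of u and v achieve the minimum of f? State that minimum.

u = 11/6, v = 0, minimum f = -55/3

At the optimal vertex, v = 0 and 12u + 12v = 22.
Solving simultaneously gives u = 11/6, v = 0.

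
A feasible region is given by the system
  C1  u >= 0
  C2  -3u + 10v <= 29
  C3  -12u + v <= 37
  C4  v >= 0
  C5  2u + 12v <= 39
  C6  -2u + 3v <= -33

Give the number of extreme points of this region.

Of the 15 pairwise boundary intersections, those satisfying every inequality are:
  (39/2, 0)
  (33/2, 0)
  (171/10, 2/5)

3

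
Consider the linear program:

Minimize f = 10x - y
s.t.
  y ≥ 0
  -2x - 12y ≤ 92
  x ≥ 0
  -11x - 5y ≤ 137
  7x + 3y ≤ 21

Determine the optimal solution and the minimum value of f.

x = 0, y = 7, minimum f = -7

The optimum lies where x = 0 and 7x + 3y = 21.
Solving simultaneously gives x = 0, y = 7.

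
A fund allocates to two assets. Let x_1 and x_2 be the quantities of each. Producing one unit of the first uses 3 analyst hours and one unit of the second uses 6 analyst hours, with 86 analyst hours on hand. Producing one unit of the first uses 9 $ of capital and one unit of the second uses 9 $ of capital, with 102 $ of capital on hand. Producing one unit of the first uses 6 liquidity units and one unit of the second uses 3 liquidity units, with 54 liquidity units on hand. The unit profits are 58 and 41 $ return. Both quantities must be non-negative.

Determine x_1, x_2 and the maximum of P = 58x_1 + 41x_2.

Extreme points and P = 58x_1 + 41x_2:
  (0, 0) → P = 0
  (0, 34/3) → P = 1394/3
  (9, 0) → P = 522
  (20/3, 14/3) → P = 578

x_1 = 20/3, x_2 = 14/3, maximum P = 578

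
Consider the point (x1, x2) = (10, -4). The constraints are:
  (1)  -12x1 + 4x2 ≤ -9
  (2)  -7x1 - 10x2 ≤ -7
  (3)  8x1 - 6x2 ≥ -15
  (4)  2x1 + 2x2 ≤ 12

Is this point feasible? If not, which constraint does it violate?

feasible

(1): -136 ≤ -9 ✓
(2): -30 ≤ -7 ✓
(3): 104 ≥ -15 ✓
(4): 12 ≤ 12 ✓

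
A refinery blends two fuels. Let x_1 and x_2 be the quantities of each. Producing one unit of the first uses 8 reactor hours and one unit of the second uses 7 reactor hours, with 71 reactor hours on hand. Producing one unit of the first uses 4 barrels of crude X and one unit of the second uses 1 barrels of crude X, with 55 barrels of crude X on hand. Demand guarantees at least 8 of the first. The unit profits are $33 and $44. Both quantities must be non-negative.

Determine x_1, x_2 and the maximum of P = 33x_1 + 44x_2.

x_1 = 8, x_2 = 1, maximum P = 308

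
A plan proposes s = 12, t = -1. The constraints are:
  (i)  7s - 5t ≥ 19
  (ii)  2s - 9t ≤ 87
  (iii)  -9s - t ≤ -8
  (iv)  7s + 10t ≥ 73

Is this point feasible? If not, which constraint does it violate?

(i): 89 ≥ 19 ✓
(ii): 33 ≤ 87 ✓
(iii): -107 ≤ -8 ✓
(iv): 74 ≥ 73 ✓

feasible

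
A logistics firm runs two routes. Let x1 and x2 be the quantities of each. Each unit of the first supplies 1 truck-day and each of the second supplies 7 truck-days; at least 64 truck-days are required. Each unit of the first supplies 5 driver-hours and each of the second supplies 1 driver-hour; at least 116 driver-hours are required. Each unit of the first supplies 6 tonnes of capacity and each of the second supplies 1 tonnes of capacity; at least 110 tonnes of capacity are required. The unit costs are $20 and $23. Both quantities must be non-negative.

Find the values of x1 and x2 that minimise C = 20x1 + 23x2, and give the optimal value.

x1 = 22, x2 = 6, minimum C = 578

Corner points and C = 20x1 + 23x2:
  (0, 116) → C = 2668
  (64, 0) → C = 1280
  (22, 6) → C = 578
The feasible region is unbounded (it extends along (0, 1), (1, 0)), but C strictly increases along every unbounded feasible direction, so there is no improving ray and the minimum is attained at a vertex.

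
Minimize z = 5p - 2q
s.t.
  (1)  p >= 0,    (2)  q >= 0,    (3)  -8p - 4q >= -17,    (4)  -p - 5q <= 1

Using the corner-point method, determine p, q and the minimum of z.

p = 0, q = 17/4, minimum z = -17/2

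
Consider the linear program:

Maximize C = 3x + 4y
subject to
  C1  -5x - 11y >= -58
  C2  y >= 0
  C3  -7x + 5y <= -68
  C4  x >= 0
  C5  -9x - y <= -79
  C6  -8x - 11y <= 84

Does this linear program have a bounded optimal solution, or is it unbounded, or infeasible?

bounded optimum

Corner points and C = 3x + 4y:
  (58/5, 0) → C = 174/5
  (173/17, 11/17) → C = 563/17
  (68/7, 0) → C = 204/7
The feasible region has finitely many vertices and no improving ray; the maximum is 174/5 at (58/5, 0).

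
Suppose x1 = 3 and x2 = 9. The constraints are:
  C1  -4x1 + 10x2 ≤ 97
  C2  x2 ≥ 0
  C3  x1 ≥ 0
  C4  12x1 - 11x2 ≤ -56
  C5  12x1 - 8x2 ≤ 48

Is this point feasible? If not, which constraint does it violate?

C1: 78 ≤ 97 ✓
C2: 9 ≥ 0 ✓
C3: 3 ≥ 0 ✓
C4: -63 ≤ -56 ✓
C5: -36 ≤ 48 ✓

feasible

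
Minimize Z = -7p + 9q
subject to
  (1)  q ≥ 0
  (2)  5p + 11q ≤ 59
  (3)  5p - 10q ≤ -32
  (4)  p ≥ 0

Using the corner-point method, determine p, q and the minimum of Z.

Corner points and Z = -7p + 9q:
  (34/15, 13/3) → Z = 347/15
  (0, 59/11) → Z = 531/11
  (0, 16/5) → Z = 144/5

p = 34/15, q = 13/3, minimum Z = 347/15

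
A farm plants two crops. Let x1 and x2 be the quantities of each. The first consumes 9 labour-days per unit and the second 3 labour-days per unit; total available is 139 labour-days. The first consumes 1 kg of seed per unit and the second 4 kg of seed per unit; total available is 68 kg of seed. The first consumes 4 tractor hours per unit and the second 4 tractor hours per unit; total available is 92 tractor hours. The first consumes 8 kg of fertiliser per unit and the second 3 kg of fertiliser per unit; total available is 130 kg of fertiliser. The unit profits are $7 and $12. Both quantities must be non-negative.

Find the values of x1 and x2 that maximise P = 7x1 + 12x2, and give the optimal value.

The optimum lies where x1 + 4x2 = 68 and 4x1 + 4x2 = 92.
Solving simultaneously gives x1 = 8, x2 = 15.

x1 = 8, x2 = 15, maximum P = 236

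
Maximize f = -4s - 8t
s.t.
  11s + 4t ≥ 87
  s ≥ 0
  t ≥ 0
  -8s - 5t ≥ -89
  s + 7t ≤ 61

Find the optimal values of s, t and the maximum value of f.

Vertices and f = -4s - 8t:
  (87/11, 0) → f = -348/11
  (5, 8) → f = -84
  (89/8, 0) → f = -89/2
  (106/17, 133/17) → f = -1488/17

s = 87/11, t = 0, maximum f = -348/11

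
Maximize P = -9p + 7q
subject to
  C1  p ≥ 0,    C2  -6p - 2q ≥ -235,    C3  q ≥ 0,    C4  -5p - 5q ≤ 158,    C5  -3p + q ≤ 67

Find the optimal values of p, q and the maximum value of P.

p = 101/12, q = 369/4, maximum P = 570

Extreme points and P = -9p + 7q:
  (0, 0) → P = 0
  (0, 67) → P = 469
  (235/6, 0) → P = -705/2
  (101/12, 369/4) → P = 570

The binding constraints are -6p - 2q = -235 and -3p + q = 67.
Solving simultaneously gives p = 101/12, q = 369/4.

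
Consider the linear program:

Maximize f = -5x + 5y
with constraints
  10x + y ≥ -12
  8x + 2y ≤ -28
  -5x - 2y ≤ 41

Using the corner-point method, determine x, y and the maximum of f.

x = 1/3, y = -46/3, maximum f = -235/3

The optimum lies where 10x + y = -12 and 8x + 2y = -28.
Solving simultaneously gives x = 1/3, y = -46/3.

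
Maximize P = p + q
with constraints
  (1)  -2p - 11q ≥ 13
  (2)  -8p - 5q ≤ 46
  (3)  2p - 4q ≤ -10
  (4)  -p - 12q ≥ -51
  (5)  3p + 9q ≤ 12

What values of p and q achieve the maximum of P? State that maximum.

Extreme points and P = p + q:
  (-147/26, -2/13) → P = -151/26
  (-27/5, -1/5) → P = -28/5
  (-39/7, -2/7) → P = -41/7

p = -27/5, q = -1/5, maximum P = -28/5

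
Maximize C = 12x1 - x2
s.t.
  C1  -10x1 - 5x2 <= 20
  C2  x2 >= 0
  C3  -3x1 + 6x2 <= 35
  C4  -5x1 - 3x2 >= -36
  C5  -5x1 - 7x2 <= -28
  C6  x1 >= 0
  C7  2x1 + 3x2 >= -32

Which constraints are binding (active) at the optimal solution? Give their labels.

Corner points and C = 12x1 - x2:
  (36/5, 0) → C = 432/5
  (28/5, 0) → C = 336/5
  (37/13, 283/39) → C = 1049/39
  (0, 35/6) → C = -35/6
  (0, 4) → C = -4

The maximum is at (36/5, 0). Substituting into each constraint, equality holds for C2 and C4; the remaining constraints have slack.

C2 and C4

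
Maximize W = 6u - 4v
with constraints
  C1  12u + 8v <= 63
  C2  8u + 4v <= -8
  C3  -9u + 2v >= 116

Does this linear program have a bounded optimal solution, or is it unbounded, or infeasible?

From the feasible point (-79/4, 75/2), moving in the direction (-2, -9) keeps every constraint satisfied while W increases without bound.

unbounded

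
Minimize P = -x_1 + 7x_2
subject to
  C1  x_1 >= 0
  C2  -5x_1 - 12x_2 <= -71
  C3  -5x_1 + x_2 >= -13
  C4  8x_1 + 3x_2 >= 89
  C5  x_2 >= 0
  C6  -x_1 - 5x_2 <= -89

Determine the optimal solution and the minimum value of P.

x_1 = 77/13, x_2 = 216/13, minimum P = 1435/13

Vertices and P = -x_1 + 7x_2:
  (0, 89/3) → P = 623/3
  (77/13, 216/13) → P = 1435/13
  (178/37, 623/37) → P = 4183/37
The feasible region is unbounded (it extends along (0, 1), (1, 5)), but P strictly increases along every unbounded feasible direction, so there is no improving ray and the minimum is attained at a vertex.

The optimum lies where -5x_1 + x_2 = -13 and -x_1 - 5x_2 = -89.
Solving simultaneously gives x_1 = 77/13, x_2 = 216/13.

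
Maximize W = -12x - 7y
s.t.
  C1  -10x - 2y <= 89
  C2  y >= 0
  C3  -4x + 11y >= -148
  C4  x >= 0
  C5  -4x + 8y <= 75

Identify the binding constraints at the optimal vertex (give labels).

C2 and C4

Extreme points and W = -12x - 7y:
  (37, 0) → W = -444
  (0, 0) → W = 0
  (0, 75/8) → W = -525/8
The feasible region is unbounded (it extends along (2, 1), (11, 4)), but W strictly decreases along every unbounded feasible direction, so there is no improving ray and the maximum is attained at a vertex.

The maximum is at (0, 0). Substituting into each constraint, equality holds for C2 and C4; the remaining constraints have slack.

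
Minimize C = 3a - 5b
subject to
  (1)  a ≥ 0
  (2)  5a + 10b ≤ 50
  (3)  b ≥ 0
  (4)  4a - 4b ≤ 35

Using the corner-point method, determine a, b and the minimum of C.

Corner points and C = 3a - 5b:
  (0, 5) → C = -25
  (0, 0) → C = 0
  (55/6, 5/12) → C = 305/12
  (35/4, 0) → C = 105/4

a = 0, b = 5, minimum C = -25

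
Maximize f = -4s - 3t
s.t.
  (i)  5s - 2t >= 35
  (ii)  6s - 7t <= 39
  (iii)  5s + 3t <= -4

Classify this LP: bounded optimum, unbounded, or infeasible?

The boundaries 5s - 2t = 35 and 6s - 7t = 39 meet at (167/23, 15/23), but that point violates 5s + 3t ≤ -4. Every candidate vertex is excluded by some other constraint, so the feasible region is empty.

infeasible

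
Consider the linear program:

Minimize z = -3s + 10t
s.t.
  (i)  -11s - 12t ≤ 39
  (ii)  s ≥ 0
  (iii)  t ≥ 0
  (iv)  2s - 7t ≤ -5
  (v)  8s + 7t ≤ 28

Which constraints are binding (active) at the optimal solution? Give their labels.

(iv) and (v)

Feasible corners and z = -3s + 10t:
  (0, 5/7) → z = 50/7
  (0, 4) → z = 40
  (23/10, 48/35) → z = 477/70

The minimum is at (23/10, 48/35). Substituting into each constraint, equality holds for (iv) and (v); the remaining constraints have slack.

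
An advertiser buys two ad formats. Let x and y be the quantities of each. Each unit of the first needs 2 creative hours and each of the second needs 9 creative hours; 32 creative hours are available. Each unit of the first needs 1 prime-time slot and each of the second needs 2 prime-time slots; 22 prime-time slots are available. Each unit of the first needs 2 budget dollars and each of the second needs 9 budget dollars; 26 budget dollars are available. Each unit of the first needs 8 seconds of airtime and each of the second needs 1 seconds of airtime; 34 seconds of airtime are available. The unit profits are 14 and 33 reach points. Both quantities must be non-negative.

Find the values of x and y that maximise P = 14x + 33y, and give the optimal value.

x = 4, y = 2, maximum P = 122

Feasible corners and P = 14x + 33y:
  (0, 0) → P = 0
  (0, 26/9) → P = 286/3
  (17/4, 0) → P = 119/2
  (4, 2) → P = 122

The binding constraints are 2x + 9y = 26 and 8x + y = 34.
Solving simultaneously gives x = 4, y = 2.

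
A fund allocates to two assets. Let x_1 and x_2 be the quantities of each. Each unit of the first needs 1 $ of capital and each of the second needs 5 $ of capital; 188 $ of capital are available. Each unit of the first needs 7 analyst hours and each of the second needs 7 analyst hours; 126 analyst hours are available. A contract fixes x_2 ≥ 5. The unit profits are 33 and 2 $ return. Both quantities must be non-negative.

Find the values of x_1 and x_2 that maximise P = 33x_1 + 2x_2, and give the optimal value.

x_1 = 13, x_2 = 5, maximum P = 439

Extreme points and P = 33x_1 + 2x_2:
  (0, 18) → P = 36
  (0, 5) → P = 10
  (13, 5) → P = 439

At the optimal vertex, 7x_1 + 7x_2 = 126 and x_2 = 5.
Solving simultaneously gives x_1 = 13, x_2 = 5.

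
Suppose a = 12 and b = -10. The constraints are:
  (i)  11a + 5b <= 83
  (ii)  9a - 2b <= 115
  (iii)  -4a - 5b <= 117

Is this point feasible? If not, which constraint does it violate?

not feasible — violates (ii)

Constraint (ii): 9a - 2b = 128, which is not ≤ 115. All other constraints are satisfied.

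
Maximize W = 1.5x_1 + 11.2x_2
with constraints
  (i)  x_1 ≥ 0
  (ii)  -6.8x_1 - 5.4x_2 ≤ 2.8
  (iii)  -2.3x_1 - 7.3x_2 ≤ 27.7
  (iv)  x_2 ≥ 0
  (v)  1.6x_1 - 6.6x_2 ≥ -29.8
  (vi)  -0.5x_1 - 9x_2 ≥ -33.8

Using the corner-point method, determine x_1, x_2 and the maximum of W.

Vertices and W = 1.5x_1 + 11.2x_2:
  (0, 0) → W = 0
  (0, 169/45) → W = 9464/225
  (338/5, 0) → W = 507/5

x_1 = 67.6, x_2 = 0, maximum W = 101.4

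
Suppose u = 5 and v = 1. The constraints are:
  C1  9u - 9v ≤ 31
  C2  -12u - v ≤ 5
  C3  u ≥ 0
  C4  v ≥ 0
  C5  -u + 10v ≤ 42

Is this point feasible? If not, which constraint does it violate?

not feasible — violates C1

Constraint C1: 9u - 9v = 36, which is not ≤ 31. All other constraints are satisfied.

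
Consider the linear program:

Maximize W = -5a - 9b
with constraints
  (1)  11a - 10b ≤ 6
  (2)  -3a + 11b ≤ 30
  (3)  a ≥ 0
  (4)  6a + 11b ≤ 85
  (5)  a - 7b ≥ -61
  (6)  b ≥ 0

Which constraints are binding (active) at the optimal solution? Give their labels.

(3) and (6)

Corner points and W = -5a - 9b:
  (366/91, 348/91) → W = -4962/91
  (6/11, 0) → W = -30/11
  (0, 30/11) → W = -270/11
  (0, 0) → W = 0

The maximum is at (0, 0). Substituting into each constraint, equality holds for (3) and (6); the remaining constraints have slack.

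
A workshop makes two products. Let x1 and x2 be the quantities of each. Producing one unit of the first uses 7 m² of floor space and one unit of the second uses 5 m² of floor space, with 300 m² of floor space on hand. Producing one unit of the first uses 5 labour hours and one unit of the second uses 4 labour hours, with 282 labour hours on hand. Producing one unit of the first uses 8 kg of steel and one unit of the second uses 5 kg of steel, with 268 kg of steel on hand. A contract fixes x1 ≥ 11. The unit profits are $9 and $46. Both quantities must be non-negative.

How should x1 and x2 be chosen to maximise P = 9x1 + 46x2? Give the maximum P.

x1 = 11, x2 = 36, maximum P = 1755

The binding constraints are 8x1 + 5x2 = 268 and x1 = 11.
Solving simultaneously gives x1 = 11, x2 = 36.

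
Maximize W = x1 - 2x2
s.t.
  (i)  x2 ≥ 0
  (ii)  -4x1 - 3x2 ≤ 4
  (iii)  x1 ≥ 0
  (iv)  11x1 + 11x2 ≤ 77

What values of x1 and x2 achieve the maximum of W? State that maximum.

Feasible corners and W = x1 - 2x2:
  (0, 0) → W = 0
  (7, 0) → W = 7
  (0, 7) → W = -14

x1 = 7, x2 = 0, maximum W = 7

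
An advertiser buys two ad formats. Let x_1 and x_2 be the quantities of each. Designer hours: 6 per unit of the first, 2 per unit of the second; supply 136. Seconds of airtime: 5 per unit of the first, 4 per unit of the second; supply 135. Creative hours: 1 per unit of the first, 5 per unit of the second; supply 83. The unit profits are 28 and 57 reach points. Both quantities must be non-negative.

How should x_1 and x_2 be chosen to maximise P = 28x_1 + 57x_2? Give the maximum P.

Vertices and P = 28x_1 + 57x_2:
  (0, 0) → P = 0
  (0, 83/5) → P = 4731/5
  (68/3, 0) → P = 1904/3
  (137/7, 65/7) → P = 7541/7
  (49/3, 40/3) → P = 3652/3

x_1 = 49/3, x_2 = 40/3, maximum P = 3652/3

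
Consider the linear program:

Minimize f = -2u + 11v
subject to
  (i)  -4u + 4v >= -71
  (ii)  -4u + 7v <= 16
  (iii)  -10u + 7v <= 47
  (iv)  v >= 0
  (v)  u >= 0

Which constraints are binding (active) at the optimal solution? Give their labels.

Vertices and f = -2u + 11v:
  (187/4, 29) → f = 451/2
  (71/4, 0) → f = -71/2
  (0, 16/7) → f = 176/7
  (0, 0) → f = 0

The minimum is at (71/4, 0). Substituting into each constraint, equality holds for (i) and (iv); the remaining constraints have slack.

(i) and (iv)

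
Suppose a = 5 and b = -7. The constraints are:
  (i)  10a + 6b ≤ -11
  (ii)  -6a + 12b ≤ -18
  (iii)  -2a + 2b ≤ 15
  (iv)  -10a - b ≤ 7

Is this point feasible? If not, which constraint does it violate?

Constraint (i): 10a + 6b = 8, which is not ≤ -11. All other constraints are satisfied.

not feasible — violates (i)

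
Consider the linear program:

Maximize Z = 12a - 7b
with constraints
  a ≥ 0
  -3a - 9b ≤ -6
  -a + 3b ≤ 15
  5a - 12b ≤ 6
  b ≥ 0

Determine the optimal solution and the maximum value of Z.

Corner points and Z = 12a - 7b:
  (0, 2/3) → Z = -14/3
  (0, 5) → Z = -35
  (14/9, 4/27) → Z = 476/27
  (66, 27) → Z = 603

At the optimal vertex, -a + 3b = 15 and 5a - 12b = 6.
Solving simultaneously gives a = 66, b = 27.

a = 66, b = 27, maximum Z = 603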